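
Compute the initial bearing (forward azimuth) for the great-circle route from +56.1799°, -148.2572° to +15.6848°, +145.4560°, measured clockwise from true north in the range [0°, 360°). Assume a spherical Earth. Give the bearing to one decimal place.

Δλ = 145.4560 − -148.2572 = 293.7132°; wrapped into (−180°, 180°]: -66.2868°.
θ = atan2( sin Δλ · cos φ₂ , cos φ₁ · sin φ₂ − sin φ₁ · cos φ₂ · cos Δλ )
  = atan2(-0.88148, -0.17120) = -100.991° → normalised to [0°, 360°): 259.009°.

259.0°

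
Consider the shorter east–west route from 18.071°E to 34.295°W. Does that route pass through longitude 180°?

Signed shortest Δλ = ((-34.295 − 18.071 + 180) mod 360) − 180 = -52.366°.
Going west by 52.366° from +18.071° reaches -34.295° without touching 180°.

No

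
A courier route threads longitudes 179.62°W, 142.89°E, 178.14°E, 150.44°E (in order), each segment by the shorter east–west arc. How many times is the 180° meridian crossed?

Leg 1: -179.62° → +142.89°, shortest Δλ = -37.49° (west) — crosses 180°.
Leg 2: +142.89° → +178.14°, shortest Δλ = 35.25° (east) — does not cross 180°.
Leg 3: +178.14° → +150.44°, shortest Δλ = -27.7° (west) — does not cross 180°.
Total crossings: 1.

1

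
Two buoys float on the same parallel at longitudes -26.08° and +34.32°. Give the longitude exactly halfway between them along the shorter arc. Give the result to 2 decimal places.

Signed shortest Δλ from -26.08° to +34.32° is +60.40°.
Midpoint longitude = -26.08° + (+60.40°)/2 = -26.08° + 30.20° = +4.12°.

+4.12°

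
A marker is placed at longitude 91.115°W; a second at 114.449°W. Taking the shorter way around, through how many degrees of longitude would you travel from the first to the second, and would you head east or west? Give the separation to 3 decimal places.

23.334° west

Raw difference: -114.449 − -91.115 = -23.334°.
Normalise into (−180°, 180°]: -23.334° stays -23.334°.
Negative ⇒ the second point lies to the west; separation 23.334°.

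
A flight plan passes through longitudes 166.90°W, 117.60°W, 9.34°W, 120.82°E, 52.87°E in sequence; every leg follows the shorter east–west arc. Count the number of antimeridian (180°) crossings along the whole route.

Leg 1: -166.90° → -117.60°, shortest Δλ = 49.3° (east) — does not cross 180°.
Leg 2: -117.60° → -9.34°, shortest Δλ = 108.26° (east) — does not cross 180°.
Leg 3: -9.34° → +120.82°, shortest Δλ = 130.16° (east) — does not cross 180°.
Leg 4: +120.82° → +52.87°, shortest Δλ = -67.95° (west) — does not cross 180°.
Total crossings: 0.

0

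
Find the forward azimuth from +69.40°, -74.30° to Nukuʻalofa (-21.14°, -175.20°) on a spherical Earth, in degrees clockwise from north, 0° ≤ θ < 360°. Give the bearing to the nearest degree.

272°

Δλ = -175.20 − -74.30 = -100.90°.
θ = atan2( sin Δλ · cos φ₂ , cos φ₁ · sin φ₂ − sin φ₁ · cos φ₂ · cos Δλ )
  = atan2(-0.91587, 0.03820) = -87.612° → normalised to [0°, 360°): 272.388°.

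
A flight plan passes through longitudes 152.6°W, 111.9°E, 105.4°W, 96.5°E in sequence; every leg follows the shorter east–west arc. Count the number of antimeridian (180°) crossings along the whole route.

Leg 1: -152.6° → +111.9°, shortest Δλ = -95.5° (west) — crosses 180°.
Leg 2: +111.9° → -105.4°, shortest Δλ = 142.7° (east) — crosses 180°.
Leg 3: -105.4° → +96.5°, shortest Δλ = -158.1° (west) — crosses 180°.
Total crossings: 3.

3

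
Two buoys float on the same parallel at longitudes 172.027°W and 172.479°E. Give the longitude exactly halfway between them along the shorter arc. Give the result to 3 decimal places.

179.774°W

Signed shortest Δλ from -172.027° to +172.479° is -15.494°.
Midpoint longitude = -172.027° + (-15.494°)/2 = -172.027° − 7.747° = -179.774°.
(The naïve average (-172.027 + +172.479)/2 = 0.226° is on the wrong side of the globe.)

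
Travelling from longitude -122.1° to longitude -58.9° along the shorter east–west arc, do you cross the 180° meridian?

No

Signed shortest Δλ = ((-58.9 − -122.1 + 180) mod 360) − 180 = 63.2°.
Going east by 63.2° from -122.1° reaches -58.9° without touching 180°.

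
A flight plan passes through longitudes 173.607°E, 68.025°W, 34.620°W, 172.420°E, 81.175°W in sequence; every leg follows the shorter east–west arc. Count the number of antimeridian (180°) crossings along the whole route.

Leg 1: +173.607° → -68.025°, shortest Δλ = 118.368° (east) — crosses 180°.
Leg 2: -68.025° → -34.620°, shortest Δλ = 33.405° (east) — does not cross 180°.
Leg 3: -34.620° → +172.420°, shortest Δλ = -152.96° (west) — crosses 180°.
Leg 4: +172.420° → -81.175°, shortest Δλ = 106.405° (east) — crosses 180°.
Total crossings: 3.

3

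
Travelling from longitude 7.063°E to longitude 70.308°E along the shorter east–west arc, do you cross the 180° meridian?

No

Signed shortest Δλ = ((70.308 − 7.063 + 180) mod 360) − 180 = 63.245°.
Going east by 63.245° from +7.063° reaches +70.308° without touching 180°.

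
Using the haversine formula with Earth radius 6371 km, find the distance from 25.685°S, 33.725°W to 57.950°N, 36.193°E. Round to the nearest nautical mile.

6107 nmi

Δλ = 36.193 − -33.725 = 69.918°.
Δφ = 57.950 − -25.685 = 83.635°.
a = sin²(Δφ/2) + cos φ₁ · cos φ₂ · sin²(Δλ/2) = 0.601579.
c = 2·atan2(√a, √(1−a)) = 1.77538 rad → d = 6371·c ≈ 11310.93 km ≈ 6107.42 nmi.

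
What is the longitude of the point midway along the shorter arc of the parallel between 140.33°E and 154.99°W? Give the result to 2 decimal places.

172.67°E

Signed shortest Δλ from +140.33° to -154.99° is +64.68°.
Midpoint longitude = +140.33° + (+64.68°)/2 = +140.33° + 32.34° = +172.67°.
(The naïve average (+140.33 + -154.99)/2 = -7.33° is on the wrong side of the globe.)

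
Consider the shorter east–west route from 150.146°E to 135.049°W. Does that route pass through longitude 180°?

Yes

Naïve |-135.049 − 150.146| = 285.195° > 180°, so the shorter arc goes the other way round — across 180°.
Signed shortest Δλ = ((-135.049 − 150.146 + 180) mod 360) − 180 = 74.805°.
Going east by 74.805° from +150.146° passes through 180° before reaching -135.049°.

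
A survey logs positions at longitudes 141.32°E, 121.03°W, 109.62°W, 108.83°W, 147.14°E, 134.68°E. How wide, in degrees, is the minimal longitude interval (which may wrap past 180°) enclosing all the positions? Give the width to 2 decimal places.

Sort the longitudes: -121.03°, -109.62°, -108.83°, +134.68°, +141.32°, +147.14°.
Eastward gaps between consecutive values (wrapping around): 11.41°, 0.79°, 243.51°, 6.64°, 5.82°, 91.83°.
Largest gap = 243.51° ⇒ minimal covering band is its complement: 360° − 243.51° = 116.49°.
Band runs from +134.68° eastward to -108.83°, crossing the antimeridian.

116.49°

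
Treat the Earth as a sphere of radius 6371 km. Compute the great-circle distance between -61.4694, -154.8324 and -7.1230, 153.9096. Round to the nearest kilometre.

7347 km

Δλ = 153.9096 − -154.8324 = 308.7420°; wrapped into (−180°, 180°]: -51.2580°.
Δφ = -7.1230 − -61.4694 = 54.3464°.
a = sin²(Δφ/2) + cos φ₁ · cos φ₂ · sin²(Δλ/2) = 0.297229.
c = 2·atan2(√a, √(1−a)) = 1.15323 rad → d = 6371·c ≈ 7347.20 km.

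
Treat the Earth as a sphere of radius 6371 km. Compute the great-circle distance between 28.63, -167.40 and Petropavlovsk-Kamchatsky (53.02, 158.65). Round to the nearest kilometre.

3874 km

Δλ = 158.65 − -167.40 = 326.05°; wrapped into (−180°, 180°]: -33.95°.
Δφ = 53.02 − 28.63 = 24.39°.
a = sin²(Δφ/2) + cos φ₁ · cos φ₂ · sin²(Δλ/2) = 0.089626.
c = 2·atan2(√a, √(1−a)) = 0.60808 rad → d = 6371·c ≈ 3874.07 km.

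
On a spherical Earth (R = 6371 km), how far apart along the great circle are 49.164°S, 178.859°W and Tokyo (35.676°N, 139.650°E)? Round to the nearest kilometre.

Δλ = 139.650 − -178.859 = 318.509°; wrapped into (−180°, 180°]: -41.491°.
Δφ = 35.676 − -49.164 = 84.840°.
a = sin²(Δφ/2) + cos φ₁ · cos φ₂ · sin²(Δλ/2) = 0.521678.
c = 2·atan2(√a, √(1−a)) = 1.61417 rad → d = 6371·c ≈ 10283.86 km.

10284 km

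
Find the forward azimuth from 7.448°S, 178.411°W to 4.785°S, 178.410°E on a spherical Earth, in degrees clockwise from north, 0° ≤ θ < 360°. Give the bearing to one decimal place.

309.9°

Δλ = 178.410 − -178.411 = 356.821°; wrapped into (−180°, 180°]: -3.179°.
θ = atan2( sin Δλ · cos φ₂ , cos φ₁ · sin φ₂ − sin φ₁ · cos φ₂ · cos Δλ )
  = atan2(-0.05526, 0.04626) = -50.066° → normalised to [0°, 360°): 309.934°.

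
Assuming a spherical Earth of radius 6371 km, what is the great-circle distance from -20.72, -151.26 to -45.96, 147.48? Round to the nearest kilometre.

6167 km

Δλ = 147.48 − -151.26 = 298.74°; wrapped into (−180°, 180°]: -61.26°.
Δφ = -45.96 − -20.72 = -25.24°.
a = sin²(Δφ/2) + cos φ₁ · cos φ₂ · sin²(Δλ/2) = 0.216515.
c = 2·atan2(√a, √(1−a)) = 0.96797 rad → d = 6371·c ≈ 6166.96 km.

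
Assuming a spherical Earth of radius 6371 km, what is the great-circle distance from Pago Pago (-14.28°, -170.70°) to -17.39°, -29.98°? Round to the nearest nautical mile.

7802 nmi

Δλ = -29.98 − -170.70 = 140.72°.
Δφ = -17.39 − -14.28 = -3.11°.
a = sin²(Δφ/2) + cos φ₁ · cos φ₂ · sin²(Δλ/2) = 0.821068.
c = 2·atan2(√a, √(1−a)) = 2.26808 rad → d = 6371·c ≈ 14449.93 km ≈ 7802.34 nmi.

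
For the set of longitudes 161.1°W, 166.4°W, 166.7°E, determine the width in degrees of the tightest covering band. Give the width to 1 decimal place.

Sort the longitudes: -166.4°, -161.1°, +166.7°.
Eastward gaps between consecutive values (wrapping around): 5.3°, 327.8°, 26.9°.
Largest gap = 327.8° ⇒ minimal covering band is its complement: 360° − 327.8° = 32.2°.
Band runs from +166.7° eastward to -161.1°, crossing the antimeridian.

32.2°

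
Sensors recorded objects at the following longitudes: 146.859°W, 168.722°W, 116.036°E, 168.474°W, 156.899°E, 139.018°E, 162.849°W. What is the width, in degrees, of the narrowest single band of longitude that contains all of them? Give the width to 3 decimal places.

97.105°

Sort the longitudes: -168.722°, -168.474°, -162.849°, -146.859°, +116.036°, +139.018°, +156.899°.
Eastward gaps between consecutive values (wrapping around): 0.248°, 5.625°, 15.990°, 262.895°, 22.982°, 17.881°, 34.379°.
Largest gap = 262.895° ⇒ minimal covering band is its complement: 360° − 262.895° = 97.105°.
Band runs from +116.036° eastward to -146.859°, crossing the antimeridian.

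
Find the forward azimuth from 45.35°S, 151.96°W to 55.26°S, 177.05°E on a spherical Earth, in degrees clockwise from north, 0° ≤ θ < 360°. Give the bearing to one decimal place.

231.9°

Δλ = 177.05 − -151.96 = 329.01°; wrapped into (−180°, 180°]: -30.99°.
θ = atan2( sin Δλ · cos φ₂ , cos φ₁ · sin φ₂ − sin φ₁ · cos φ₂ · cos Δλ )
  = atan2(-0.29341, -0.22997) = -128.089° → normalised to [0°, 360°): 231.911°.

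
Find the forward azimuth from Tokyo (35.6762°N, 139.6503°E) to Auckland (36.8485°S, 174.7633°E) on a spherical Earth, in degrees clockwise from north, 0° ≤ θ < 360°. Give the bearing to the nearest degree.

152°

Δλ = 174.7633 − 139.6503 = 35.1130°.
θ = atan2( sin Δλ · cos φ₂ , cos φ₁ · sin φ₂ − sin φ₁ · cos φ₂ · cos Δλ )
  = atan2(0.46028, -0.86892) = 152.089° → normalised to [0°, 360°): 152.089°.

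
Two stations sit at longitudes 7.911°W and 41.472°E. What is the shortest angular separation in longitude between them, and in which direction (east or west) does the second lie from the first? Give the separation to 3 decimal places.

Raw difference: 41.472 − -7.911 = 49.383°.
Normalise into (−180°, 180°]: 49.383° stays 49.383°.
Positive ⇒ the second point lies to the east; separation 49.383°.

49.383° east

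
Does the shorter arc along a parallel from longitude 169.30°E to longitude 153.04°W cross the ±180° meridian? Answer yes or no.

Yes

Naïve |-153.04 − 169.30| = 322.34° > 180°, so the shorter arc goes the other way round — across 180°.
Signed shortest Δλ = ((-153.04 − 169.30 + 180) mod 360) − 180 = 37.66°.
Going east by 37.66° from +169.30° passes through 180° before reaching -153.04°.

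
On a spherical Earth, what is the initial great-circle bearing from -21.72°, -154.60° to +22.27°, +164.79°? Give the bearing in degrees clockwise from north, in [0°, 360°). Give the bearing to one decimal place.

315.5°

Δλ = 164.79 − -154.60 = 319.39°; wrapped into (−180°, 180°]: -40.61°.
θ = atan2( sin Δλ · cos φ₂ , cos φ₁ · sin φ₂ − sin φ₁ · cos φ₂ · cos Δλ )
  = atan2(-0.60235, 0.61205) = -44.542° → normalised to [0°, 360°): 315.458°.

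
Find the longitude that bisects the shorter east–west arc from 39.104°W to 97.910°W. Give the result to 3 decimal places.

68.507°W

Signed shortest Δλ from -39.104° to -97.910° is -58.806°.
Midpoint longitude = -39.104° + (-58.806°)/2 = -39.104° − 29.403° = -68.507°.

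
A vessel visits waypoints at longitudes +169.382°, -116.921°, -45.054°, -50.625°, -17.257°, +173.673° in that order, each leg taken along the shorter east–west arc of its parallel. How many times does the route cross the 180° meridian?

Leg 1: +169.382° → -116.921°, shortest Δλ = 73.697° (east) — crosses 180°.
Leg 2: -116.921° → -45.054°, shortest Δλ = 71.867° (east) — does not cross 180°.
Leg 3: -45.054° → -50.625°, shortest Δλ = -5.571° (west) — does not cross 180°.
Leg 4: -50.625° → -17.257°, shortest Δλ = 33.368° (east) — does not cross 180°.
Leg 5: -17.257° → +173.673°, shortest Δλ = -169.07° (west) — crosses 180°.
Total crossings: 2.

2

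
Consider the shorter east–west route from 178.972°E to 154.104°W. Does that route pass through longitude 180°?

Naïve |-154.104 − 178.972| = 333.076° > 180°, so the shorter arc goes the other way round — across 180°.
Signed shortest Δλ = ((-154.104 − 178.972 + 180) mod 360) − 180 = 26.924°.
Going east by 26.924° from +178.972° passes through 180° before reaching -154.104°.

Yes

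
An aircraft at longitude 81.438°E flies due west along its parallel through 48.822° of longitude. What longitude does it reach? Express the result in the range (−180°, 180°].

32.616°E

Start at +81.438°; shift −48.822° → +32.616°.
+32.616° already lies in (−180°, 180°].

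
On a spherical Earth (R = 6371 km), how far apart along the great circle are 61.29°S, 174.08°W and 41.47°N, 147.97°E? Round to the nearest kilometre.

11929 km

Δλ = 147.97 − -174.08 = 322.05°; wrapped into (−180°, 180°]: -37.95°.
Δφ = 41.47 − -61.29 = 102.76°.
a = sin²(Δφ/2) + cos φ₁ · cos φ₂ · sin²(Δλ/2) = 0.648490.
c = 2·atan2(√a, √(1−a)) = 1.87232 rad → d = 6371·c ≈ 11928.58 km.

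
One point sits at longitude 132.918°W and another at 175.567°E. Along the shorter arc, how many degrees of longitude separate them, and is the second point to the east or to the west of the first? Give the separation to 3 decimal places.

51.515° west

Raw difference: 175.567 − -132.918 = 308.485°.
Normalise into (−180°, 180°]: 308.485° − 360° = -51.515°.
Negative ⇒ the second point lies to the west; separation 51.515°.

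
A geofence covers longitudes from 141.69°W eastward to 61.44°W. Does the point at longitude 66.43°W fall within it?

Yes

Band width going east from -141.69° to -61.44°: ((-61.44 − -141.69) mod 360) = 80.25°.
Offset of -66.43° east of the west edge: ((-66.43 − -141.69) mod 360) = 75.26°.
75.26° ≤ 80.25° ⇒ inside.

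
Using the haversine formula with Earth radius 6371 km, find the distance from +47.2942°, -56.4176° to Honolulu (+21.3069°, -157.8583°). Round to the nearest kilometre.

9102 km

Δλ = -157.8583 − -56.4176 = -101.4407°.
Δφ = 21.3069 − 47.2942 = -25.9873°.
a = sin²(Δφ/2) + cos φ₁ · cos φ₂ · sin²(Δλ/2) = 0.429159.
c = 2·atan2(√a, √(1−a)) = 1.42864 rad → d = 6371·c ≈ 9101.84 km.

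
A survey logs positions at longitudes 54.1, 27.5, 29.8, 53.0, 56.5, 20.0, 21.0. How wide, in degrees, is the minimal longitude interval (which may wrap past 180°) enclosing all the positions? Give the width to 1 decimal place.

36.5°

Sort the longitudes: +20.0°, +21.0°, +27.5°, +29.8°, +53.0°, +54.1°, +56.5°.
Eastward gaps between consecutive values (wrapping around): 1.0°, 6.5°, 2.3°, 23.2°, 1.1°, 2.4°, 323.5°.
Largest gap = 323.5° ⇒ minimal covering band is its complement: 360° − 323.5° = 36.5°.
Band runs from +20.0° eastward to +56.5°.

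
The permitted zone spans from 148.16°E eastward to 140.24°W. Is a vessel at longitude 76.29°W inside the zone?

Band width going east from +148.16° to -140.24°: ((-140.24 − 148.16) mod 360) = 71.60°.
Offset of -76.29° east of the west edge: ((-76.29 − 148.16) mod 360) = 135.55°.
135.55° > 71.60° ⇒ outside.

No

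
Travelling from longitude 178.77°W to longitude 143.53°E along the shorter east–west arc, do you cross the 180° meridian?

Naïve |143.53 − -178.77| = 322.3° > 180°, so the shorter arc goes the other way round — across 180°.
Signed shortest Δλ = ((143.53 − -178.77 + 180) mod 360) − 180 = -37.7°.
Going west by 37.7° from -178.77° passes through 180° before reaching +143.53°.

Yes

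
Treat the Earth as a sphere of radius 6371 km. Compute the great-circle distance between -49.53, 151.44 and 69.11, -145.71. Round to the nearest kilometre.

Δλ = -145.71 − 151.44 = -297.15°; wrapped into (−180°, 180°]: 62.85°.
Δφ = 69.11 − -49.53 = 118.64°.
a = sin²(Δφ/2) + cos φ₁ · cos φ₂ · sin²(Δλ/2) = 0.802565.
c = 2·atan2(√a, √(1−a)) = 2.22073 rad → d = 6371·c ≈ 14148.25 km.

14148 km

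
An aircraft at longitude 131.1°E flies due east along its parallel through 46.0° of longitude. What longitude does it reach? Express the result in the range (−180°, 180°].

177.1°E

Start at +131.1°; shift +46.0° → +177.1°.
+177.1° already lies in (−180°, 180°].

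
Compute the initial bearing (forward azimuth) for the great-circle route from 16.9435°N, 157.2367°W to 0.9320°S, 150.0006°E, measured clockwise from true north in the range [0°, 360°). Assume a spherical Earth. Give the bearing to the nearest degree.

256°

Δλ = 150.0006 − -157.2367 = 307.2373°; wrapped into (−180°, 180°]: -52.7627°.
θ = atan2( sin Δλ · cos φ₂ , cos φ₁ · sin φ₂ − sin φ₁ · cos φ₂ · cos Δλ )
  = atan2(-0.79603, -0.19188) = -103.553° → normalised to [0°, 360°): 256.447°.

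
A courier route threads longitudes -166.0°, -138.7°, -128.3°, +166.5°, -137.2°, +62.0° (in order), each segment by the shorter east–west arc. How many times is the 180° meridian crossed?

Leg 1: -166.0° → -138.7°, shortest Δλ = 27.3° (east) — does not cross 180°.
Leg 2: -138.7° → -128.3°, shortest Δλ = 10.4° (east) — does not cross 180°.
Leg 3: -128.3° → +166.5°, shortest Δλ = -65.2° (west) — crosses 180°.
Leg 4: +166.5° → -137.2°, shortest Δλ = 56.3° (east) — crosses 180°.
Leg 5: -137.2° → +62.0°, shortest Δλ = -160.8° (west) — crosses 180°.
Total crossings: 3.

3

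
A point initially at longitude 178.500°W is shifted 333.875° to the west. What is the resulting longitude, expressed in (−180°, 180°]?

Start at -178.500°; shift −333.875° → -512.375°.
-512.375° lies outside (−180°, 180°]; add 360° → -152.375°.

152.375°W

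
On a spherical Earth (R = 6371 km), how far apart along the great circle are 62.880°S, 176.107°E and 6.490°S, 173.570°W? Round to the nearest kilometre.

6326 km

Δλ = -173.570 − 176.107 = -349.677°; wrapped into (−180°, 180°]: 10.323°.
Δφ = -6.490 − -62.880 = 56.390°.
a = sin²(Δφ/2) + cos φ₁ · cos φ₂ · sin²(Δλ/2) = 0.226897.
c = 2·atan2(√a, √(1−a)) = 0.99297 rad → d = 6371·c ≈ 6326.21 km.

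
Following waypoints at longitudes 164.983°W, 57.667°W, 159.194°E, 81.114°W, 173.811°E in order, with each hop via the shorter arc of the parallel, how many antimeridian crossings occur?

Leg 1: -164.983° → -57.667°, shortest Δλ = 107.316° (east) — does not cross 180°.
Leg 2: -57.667° → +159.194°, shortest Δλ = -143.139° (west) — crosses 180°.
Leg 3: +159.194° → -81.114°, shortest Δλ = 119.692° (east) — crosses 180°.
Leg 4: -81.114° → +173.811°, shortest Δλ = -105.075° (west) — crosses 180°.
Total crossings: 3.

3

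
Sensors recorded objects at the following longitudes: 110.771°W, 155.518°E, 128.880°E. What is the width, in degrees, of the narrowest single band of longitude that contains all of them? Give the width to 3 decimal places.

120.349°

Sort the longitudes: -110.771°, +128.880°, +155.518°.
Eastward gaps between consecutive values (wrapping around): 239.651°, 26.638°, 93.711°.
Largest gap = 239.651° ⇒ minimal covering band is its complement: 360° − 239.651° = 120.349°.
Band runs from +128.880° eastward to -110.771°, crossing the antimeridian.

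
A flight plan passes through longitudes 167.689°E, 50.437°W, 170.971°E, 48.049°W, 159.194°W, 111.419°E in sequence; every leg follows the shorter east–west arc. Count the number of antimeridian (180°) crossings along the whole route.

4

Leg 1: +167.689° → -50.437°, shortest Δλ = 141.874° (east) — crosses 180°.
Leg 2: -50.437° → +170.971°, shortest Δλ = -138.592° (west) — crosses 180°.
Leg 3: +170.971° → -48.049°, shortest Δλ = 140.98° (east) — crosses 180°.
Leg 4: -48.049° → -159.194°, shortest Δλ = -111.145° (west) — does not cross 180°.
Leg 5: -159.194° → +111.419°, shortest Δλ = -89.387° (west) — crosses 180°.
Total crossings: 4.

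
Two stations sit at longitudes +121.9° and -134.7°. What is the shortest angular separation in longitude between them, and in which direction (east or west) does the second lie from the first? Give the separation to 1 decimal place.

103.4° east

Raw difference: -134.7 − 121.9 = -256.6°.
Normalise into (−180°, 180°]: -256.6° + 360° = 103.4°.
Positive ⇒ the second point lies to the east; separation 103.4°.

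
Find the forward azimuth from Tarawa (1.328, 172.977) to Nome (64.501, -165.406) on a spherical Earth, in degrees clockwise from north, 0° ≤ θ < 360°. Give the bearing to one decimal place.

Δλ = -165.406 − 172.977 = -338.383°; wrapped into (−180°, 180°]: 21.617°.
θ = atan2( sin Δλ · cos φ₂ , cos φ₁ · sin φ₂ − sin φ₁ · cos φ₂ · cos Δλ )
  = atan2(0.15859, 0.89307) = 10.070° → normalised to [0°, 360°): 10.070°.

10.1°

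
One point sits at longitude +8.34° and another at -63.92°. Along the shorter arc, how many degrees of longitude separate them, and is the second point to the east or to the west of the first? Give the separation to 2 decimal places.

Raw difference: -63.92 − 8.34 = -72.26°.
Normalise into (−180°, 180°]: -72.26° stays -72.26°.
Negative ⇒ the second point lies to the west; separation 72.26°.

72.26° west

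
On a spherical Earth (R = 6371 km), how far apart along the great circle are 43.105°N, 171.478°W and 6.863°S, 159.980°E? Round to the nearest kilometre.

Δλ = 159.980 − -171.478 = 331.458°; wrapped into (−180°, 180°]: -28.542°.
Δφ = -6.863 − 43.105 = -49.968°.
a = sin²(Δφ/2) + cos φ₁ · cos φ₂ · sin²(Δλ/2) = 0.222440.
c = 2·atan2(√a, √(1−a)) = 0.98229 rad → d = 6371·c ≈ 6258.17 km.

6258 km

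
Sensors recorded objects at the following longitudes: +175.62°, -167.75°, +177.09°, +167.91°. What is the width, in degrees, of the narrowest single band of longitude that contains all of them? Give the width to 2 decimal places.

Sort the longitudes: -167.75°, +167.91°, +175.62°, +177.09°.
Eastward gaps between consecutive values (wrapping around): 335.66°, 7.71°, 1.47°, 15.16°.
Largest gap = 335.66° ⇒ minimal covering band is its complement: 360° − 335.66° = 24.34°.
Band runs from +167.91° eastward to -167.75°, crossing the antimeridian.

24.34°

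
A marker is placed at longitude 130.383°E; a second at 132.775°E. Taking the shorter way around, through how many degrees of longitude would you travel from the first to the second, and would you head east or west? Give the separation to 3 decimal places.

2.392° east

Raw difference: 132.775 − 130.383 = 2.392°.
Normalise into (−180°, 180°]: 2.392° stays 2.392°.
Positive ⇒ the second point lies to the east; separation 2.392°.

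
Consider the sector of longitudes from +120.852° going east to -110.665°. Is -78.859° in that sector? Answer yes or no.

Band width going east from +120.852° to -110.665°: ((-110.665 − 120.852) mod 360) = 128.483°.
Offset of -78.859° east of the west edge: ((-78.859 − 120.852) mod 360) = 160.289°.
160.289° > 128.483° ⇒ outside.

No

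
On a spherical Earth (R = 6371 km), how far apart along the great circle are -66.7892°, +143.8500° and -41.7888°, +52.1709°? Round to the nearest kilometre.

Δλ = 52.1709 − 143.8500 = -91.6791°.
Δφ = -41.7888 − -66.7892 = 25.0004°.
a = sin²(Δφ/2) + cos φ₁ · cos φ₂ · sin²(Δλ/2) = 0.198080.
c = 2·atan2(√a, √(1−a)) = 0.92249 rad → d = 6371·c ≈ 5877.16 km.

5877 km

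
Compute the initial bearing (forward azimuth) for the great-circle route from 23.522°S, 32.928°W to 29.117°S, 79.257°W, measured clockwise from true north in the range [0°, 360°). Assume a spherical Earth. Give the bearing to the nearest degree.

Δλ = -79.257 − -32.928 = -46.329°.
θ = atan2( sin Δλ · cos φ₂ , cos φ₁ · sin φ₂ − sin φ₁ · cos φ₂ · cos Δλ )
  = atan2(-0.63191, -0.20540) = -108.007° → normalised to [0°, 360°): 251.993°.

252°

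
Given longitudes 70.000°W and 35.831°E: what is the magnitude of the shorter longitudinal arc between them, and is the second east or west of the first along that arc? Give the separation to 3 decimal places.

Raw difference: 35.831 − -70.000 = 105.831°.
Normalise into (−180°, 180°]: 105.831° stays 105.831°.
Positive ⇒ the second point lies to the east; separation 105.831°.

105.831° east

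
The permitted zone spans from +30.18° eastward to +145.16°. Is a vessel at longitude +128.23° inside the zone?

Yes

Band width going east from +30.18° to +145.16°: ((145.16 − 30.18) mod 360) = 114.98°.
Offset of +128.23° east of the west edge: ((128.23 − 30.18) mod 360) = 98.05°.
98.05° ≤ 114.98° ⇒ inside.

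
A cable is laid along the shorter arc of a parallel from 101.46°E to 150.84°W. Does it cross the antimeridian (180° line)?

Naïve |-150.84 − 101.46| = 252.3° > 180°, so the shorter arc goes the other way round — across 180°.
Signed shortest Δλ = ((-150.84 − 101.46 + 180) mod 360) − 180 = 107.7°.
Going east by 107.7° from +101.46° passes through 180° before reaching -150.84°.

Yes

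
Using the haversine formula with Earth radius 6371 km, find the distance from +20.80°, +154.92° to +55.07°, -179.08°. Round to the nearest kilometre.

Δλ = -179.08 − 154.92 = -334.00°; wrapped into (−180°, 180°]: 26.00°.
Δφ = 55.07 − 20.80 = 34.27°.
a = sin²(Δφ/2) + cos φ₁ · cos φ₂ · sin²(Δλ/2) = 0.113889.
c = 2·atan2(√a, √(1−a)) = 0.68847 rad → d = 6371·c ≈ 4386.21 km.

4386 km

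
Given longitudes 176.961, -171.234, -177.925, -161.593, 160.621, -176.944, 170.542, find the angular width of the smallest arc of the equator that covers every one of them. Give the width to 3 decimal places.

37.786°

Sort the longitudes: -177.925°, -176.944°, -171.234°, -161.593°, +160.621°, +170.542°, +176.961°.
Eastward gaps between consecutive values (wrapping around): 0.981°, 5.710°, 9.641°, 322.214°, 9.921°, 6.419°, 5.114°.
Largest gap = 322.214° ⇒ minimal covering band is its complement: 360° − 322.214° = 37.786°.
Band runs from +160.621° eastward to -161.593°, crossing the antimeridian.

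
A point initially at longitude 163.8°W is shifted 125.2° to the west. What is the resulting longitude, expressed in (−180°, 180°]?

Start at -163.8°; shift −125.2° → -289.0°.
-289.0° lies outside (−180°, 180°]; add 360° → +71.0°.

71.0°E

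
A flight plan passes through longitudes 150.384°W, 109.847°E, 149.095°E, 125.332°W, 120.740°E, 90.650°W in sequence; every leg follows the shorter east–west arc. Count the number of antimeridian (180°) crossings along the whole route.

4

Leg 1: -150.384° → +109.847°, shortest Δλ = -99.769° (west) — crosses 180°.
Leg 2: +109.847° → +149.095°, shortest Δλ = 39.248° (east) — does not cross 180°.
Leg 3: +149.095° → -125.332°, shortest Δλ = 85.573° (east) — crosses 180°.
Leg 4: -125.332° → +120.740°, shortest Δλ = -113.928° (west) — crosses 180°.
Leg 5: +120.740° → -90.650°, shortest Δλ = 148.61° (east) — crosses 180°.
Total crossings: 4.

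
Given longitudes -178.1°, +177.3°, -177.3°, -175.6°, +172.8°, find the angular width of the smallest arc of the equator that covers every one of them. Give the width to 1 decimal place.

11.6°

Sort the longitudes: -178.1°, -177.3°, -175.6°, +172.8°, +177.3°.
Eastward gaps between consecutive values (wrapping around): 0.8°, 1.7°, 348.4°, 4.5°, 4.6°.
Largest gap = 348.4° ⇒ minimal covering band is its complement: 360° − 348.4° = 11.6°.
Band runs from +172.8° eastward to -175.6°, crossing the antimeridian.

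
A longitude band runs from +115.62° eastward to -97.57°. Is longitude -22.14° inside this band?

Band width going east from +115.62° to -97.57°: ((-97.57 − 115.62) mod 360) = 146.81°.
Offset of -22.14° east of the west edge: ((-22.14 − 115.62) mod 360) = 222.24°.
222.24° > 146.81° ⇒ outside.

No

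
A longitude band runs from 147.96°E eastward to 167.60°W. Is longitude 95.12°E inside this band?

Band width going east from +147.96° to -167.60°: ((-167.60 − 147.96) mod 360) = 44.44°.
Offset of +95.12° east of the west edge: ((95.12 − 147.96) mod 360) = 307.16°.
307.16° > 44.44° ⇒ outside.

No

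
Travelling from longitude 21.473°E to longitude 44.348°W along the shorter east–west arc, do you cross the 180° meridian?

Signed shortest Δλ = ((-44.348 − 21.473 + 180) mod 360) − 180 = -65.821°.
Going west by 65.821° from +21.473° reaches -44.348° without touching 180°.

No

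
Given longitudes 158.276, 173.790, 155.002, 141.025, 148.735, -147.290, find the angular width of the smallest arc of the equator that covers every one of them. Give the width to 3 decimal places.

71.685°

Sort the longitudes: -147.290°, +141.025°, +148.735°, +155.002°, +158.276°, +173.790°.
Eastward gaps between consecutive values (wrapping around): 288.315°, 7.710°, 6.267°, 3.274°, 15.514°, 38.920°.
Largest gap = 288.315° ⇒ minimal covering band is its complement: 360° − 288.315° = 71.685°.
Band runs from +141.025° eastward to -147.290°, crossing the antimeridian.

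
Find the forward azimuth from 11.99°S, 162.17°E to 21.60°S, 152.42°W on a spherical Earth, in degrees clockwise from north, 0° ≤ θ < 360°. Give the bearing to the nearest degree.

109°

Δλ = -152.42 − 162.17 = -314.59°; wrapped into (−180°, 180°]: 45.41°.
θ = atan2( sin Δλ · cos φ₂ , cos φ₁ · sin φ₂ − sin φ₁ · cos φ₂ · cos Δλ )
  = atan2(0.66214, -0.22449) = 108.729° → normalised to [0°, 360°): 108.729°.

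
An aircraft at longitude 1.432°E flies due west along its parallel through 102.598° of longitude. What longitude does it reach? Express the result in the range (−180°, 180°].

Start at +1.432°; shift −102.598° → -101.166°.
-101.166° already lies in (−180°, 180°].

101.166°W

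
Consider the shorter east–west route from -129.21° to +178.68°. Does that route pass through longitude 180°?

Naïve |178.68 − -129.21| = 307.89° > 180°, so the shorter arc goes the other way round — across 180°.
Signed shortest Δλ = ((178.68 − -129.21 + 180) mod 360) − 180 = -52.11°.
Going west by 52.11° from -129.21° passes through 180° before reaching +178.68°.

Yes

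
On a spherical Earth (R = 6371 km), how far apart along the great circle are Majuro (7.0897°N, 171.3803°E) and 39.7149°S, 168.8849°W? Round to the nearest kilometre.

Δλ = -168.8849 − 171.3803 = -340.2652°; wrapped into (−180°, 180°]: 19.7348°.
Δφ = -39.7149 − 7.0897 = -46.8046°.
a = sin²(Δφ/2) + cos φ₁ · cos φ₂ · sin²(Δλ/2) = 0.180173.
c = 2·atan2(√a, √(1−a)) = 0.87675 rad → d = 6371·c ≈ 5585.77 km.

5586 km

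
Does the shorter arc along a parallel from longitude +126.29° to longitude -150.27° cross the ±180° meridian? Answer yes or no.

Naïve |-150.27 − 126.29| = 276.56° > 180°, so the shorter arc goes the other way round — across 180°.
Signed shortest Δλ = ((-150.27 − 126.29 + 180) mod 360) − 180 = 83.44°.
Going east by 83.44° from +126.29° passes through 180° before reaching -150.27°.

Yes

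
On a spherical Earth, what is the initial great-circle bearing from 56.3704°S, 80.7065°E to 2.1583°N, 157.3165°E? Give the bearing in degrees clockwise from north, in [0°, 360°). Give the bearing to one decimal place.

Δλ = 157.3165 − 80.7065 = 76.6100°.
θ = atan2( sin Δλ · cos φ₂ , cos φ₁ · sin φ₂ − sin φ₁ · cos φ₂ · cos Δλ )
  = atan2(0.97213, 0.21354) = 77.611° → normalised to [0°, 360°): 77.611°.

77.6°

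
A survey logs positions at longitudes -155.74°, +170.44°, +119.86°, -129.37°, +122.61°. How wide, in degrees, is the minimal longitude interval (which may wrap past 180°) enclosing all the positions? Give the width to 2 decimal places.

110.77°

Sort the longitudes: -155.74°, -129.37°, +119.86°, +122.61°, +170.44°.
Eastward gaps between consecutive values (wrapping around): 26.37°, 249.23°, 2.75°, 47.83°, 33.82°.
Largest gap = 249.23° ⇒ minimal covering band is its complement: 360° − 249.23° = 110.77°.
Band runs from +119.86° eastward to -129.37°, crossing the antimeridian.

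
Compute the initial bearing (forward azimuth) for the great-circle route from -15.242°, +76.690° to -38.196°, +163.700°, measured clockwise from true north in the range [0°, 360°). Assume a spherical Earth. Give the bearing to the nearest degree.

Δλ = 163.700 − 76.690 = 87.010°.
θ = atan2( sin Δλ · cos φ₂ , cos φ₁ · sin φ₂ − sin φ₁ · cos φ₂ · cos Δλ )
  = atan2(0.78483, -0.58583) = 126.739° → normalised to [0°, 360°): 126.739°.

127°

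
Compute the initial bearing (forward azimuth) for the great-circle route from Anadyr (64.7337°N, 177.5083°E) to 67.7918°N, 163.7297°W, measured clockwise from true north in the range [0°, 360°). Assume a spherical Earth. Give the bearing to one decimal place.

Δλ = -163.7297 − 177.5083 = -341.2380°; wrapped into (−180°, 180°]: 18.7620°.
θ = atan2( sin Δλ · cos φ₂ , cos φ₁ · sin φ₂ − sin φ₁ · cos φ₂ · cos Δλ )
  = atan2(0.12157, 0.07151) = 59.535° → normalised to [0°, 360°): 59.535°.

59.5°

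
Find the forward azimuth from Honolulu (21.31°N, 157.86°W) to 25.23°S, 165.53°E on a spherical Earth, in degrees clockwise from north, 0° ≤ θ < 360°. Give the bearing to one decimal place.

219.2°

Δλ = 165.53 − -157.86 = 323.39°; wrapped into (−180°, 180°]: -36.61°.
θ = atan2( sin Δλ · cos φ₂ , cos φ₁ · sin φ₂ − sin φ₁ · cos φ₂ · cos Δλ )
  = atan2(-0.53947, -0.66100) = -140.780° → normalised to [0°, 360°): 219.220°.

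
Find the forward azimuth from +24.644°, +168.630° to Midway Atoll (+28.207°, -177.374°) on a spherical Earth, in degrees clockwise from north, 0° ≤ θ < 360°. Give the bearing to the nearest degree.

71°

Δλ = -177.374 − 168.630 = -346.004°; wrapped into (−180°, 180°]: 13.996°.
θ = atan2( sin Δλ · cos φ₂ , cos φ₁ · sin φ₂ − sin φ₁ · cos φ₂ · cos Δλ )
  = atan2(0.21313, 0.07305) = 71.080° → normalised to [0°, 360°): 71.080°.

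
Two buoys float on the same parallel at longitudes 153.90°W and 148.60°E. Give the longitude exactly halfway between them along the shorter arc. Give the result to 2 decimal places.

177.35°E

Signed shortest Δλ from -153.90° to +148.60° is -57.50°.
Midpoint longitude = -153.90° + (-57.50°)/2 = -153.90° − 28.75° = -182.65°.
Normalise into (−180°, 180°]: +177.35°.
(The naïve average (-153.90 + +148.60)/2 = -2.65° is on the wrong side of the globe.)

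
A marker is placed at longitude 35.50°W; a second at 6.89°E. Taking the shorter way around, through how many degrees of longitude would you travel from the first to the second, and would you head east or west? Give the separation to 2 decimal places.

42.39° east

Raw difference: 6.89 − -35.50 = 42.39°.
Normalise into (−180°, 180°]: 42.39° stays 42.39°.
Positive ⇒ the second point lies to the east; separation 42.39°.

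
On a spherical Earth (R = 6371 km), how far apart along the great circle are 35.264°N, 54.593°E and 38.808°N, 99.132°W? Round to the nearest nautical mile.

6127 nmi

Δλ = -99.132 − 54.593 = -153.725°.
Δφ = 38.808 − 35.264 = 3.544°.
a = sin²(Δφ/2) + cos φ₁ · cos φ₂ · sin²(Δλ/2) = 0.604345.
c = 2·atan2(√a, √(1−a)) = 1.78103 rad → d = 6371·c ≈ 11346.96 km ≈ 6126.87 nmi.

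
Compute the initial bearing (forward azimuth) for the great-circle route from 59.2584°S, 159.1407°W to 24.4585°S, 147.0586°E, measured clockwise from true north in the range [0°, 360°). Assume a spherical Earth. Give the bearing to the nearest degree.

289°

Δλ = 147.0586 − -159.1407 = 306.1993°; wrapped into (−180°, 180°]: -53.8007°.
θ = atan2( sin Δλ · cos φ₂ , cos φ₁ · sin φ₂ − sin φ₁ · cos φ₂ · cos Δλ )
  = atan2(-0.73455, 0.25041) = -71.175° → normalised to [0°, 360°): 288.825°.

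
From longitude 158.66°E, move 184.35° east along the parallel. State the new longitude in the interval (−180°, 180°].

Start at +158.66°; shift +184.35° → +343.01°.
+343.01° lies outside (−180°, 180°]; subtract 360° → -16.99°.

16.99°W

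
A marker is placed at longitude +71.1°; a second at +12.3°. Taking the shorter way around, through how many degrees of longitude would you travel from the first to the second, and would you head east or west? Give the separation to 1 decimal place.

58.8° west

Raw difference: 12.3 − 71.1 = -58.8°.
Normalise into (−180°, 180°]: -58.8° stays -58.8°.
Negative ⇒ the second point lies to the west; separation 58.8°.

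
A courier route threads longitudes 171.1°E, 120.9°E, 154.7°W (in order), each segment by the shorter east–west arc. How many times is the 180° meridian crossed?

Leg 1: +171.1° → +120.9°, shortest Δλ = -50.2° (west) — does not cross 180°.
Leg 2: +120.9° → -154.7°, shortest Δλ = 84.4° (east) — crosses 180°.
Total crossings: 1.

1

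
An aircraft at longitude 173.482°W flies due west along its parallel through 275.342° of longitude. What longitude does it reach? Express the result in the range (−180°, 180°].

Start at -173.482°; shift −275.342° → -448.824°.
-448.824° lies outside (−180°, 180°]; add 360° → -88.824°.

88.824°W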